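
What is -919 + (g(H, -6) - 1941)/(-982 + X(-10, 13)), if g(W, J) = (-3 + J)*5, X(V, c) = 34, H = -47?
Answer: -144871/158 ≈ -916.91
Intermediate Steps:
g(W, J) = -15 + 5*J
-919 + (g(H, -6) - 1941)/(-982 + X(-10, 13)) = -919 + ((-15 + 5*(-6)) - 1941)/(-982 + 34) = -919 + ((-15 - 30) - 1941)/(-948) = -919 + (-45 - 1941)*(-1/948) = -919 - 1986*(-1/948) = -919 + 331/158 = -144871/158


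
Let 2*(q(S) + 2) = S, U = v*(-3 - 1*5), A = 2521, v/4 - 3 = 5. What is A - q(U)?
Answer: 2651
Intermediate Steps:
v = 32 (v = 12 + 4*5 = 12 + 20 = 32)
U = -256 (U = 32*(-3 - 1*5) = 32*(-3 - 5) = 32*(-8) = -256)
q(S) = -2 + S/2
A - q(U) = 2521 - (-2 + (½)*(-256)) = 2521 - (-2 - 128) = 2521 - 1*(-130) = 2521 + 130 = 2651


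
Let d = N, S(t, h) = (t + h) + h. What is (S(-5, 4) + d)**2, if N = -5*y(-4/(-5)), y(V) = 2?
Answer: 49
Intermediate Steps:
S(t, h) = t + 2*h (S(t, h) = (h + t) + h = t + 2*h)
N = -10 (N = -5*2 = -10)
d = -10
(S(-5, 4) + d)**2 = ((-5 + 2*4) - 10)**2 = ((-5 + 8) - 10)**2 = (3 - 10)**2 = (-7)**2 = 49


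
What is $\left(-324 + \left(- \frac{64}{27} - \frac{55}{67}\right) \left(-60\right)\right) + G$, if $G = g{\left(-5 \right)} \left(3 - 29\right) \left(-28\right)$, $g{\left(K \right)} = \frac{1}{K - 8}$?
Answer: $- \frac{113680}{603} \approx -188.52$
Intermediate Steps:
$g{\left(K \right)} = \frac{1}{-8 + K}$
$G = -56$ ($G = \frac{3 - 29}{-8 - 5} \left(-28\right) = \frac{1}{-13} \left(-26\right) \left(-28\right) = \left(- \frac{1}{13}\right) \left(-26\right) \left(-28\right) = 2 \left(-28\right) = -56$)
$\left(-324 + \left(- \frac{64}{27} - \frac{55}{67}\right) \left(-60\right)\right) + G = \left(-324 + \left(- \frac{64}{27} - \frac{55}{67}\right) \left(-60\right)\right) - 56 = \left(-324 - - \frac{115460}{603}\right) - 56 = \left(-324 + \frac{115460}{603}\right) - 56 = - \frac{79912}{603} - 56 = - \frac{113680}{603}$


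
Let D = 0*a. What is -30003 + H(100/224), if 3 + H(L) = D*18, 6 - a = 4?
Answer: -30006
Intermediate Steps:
a = 2 (a = 6 - 1*4 = 6 - 4 = 2)
D = 0 (D = 0*2 = 0)
H(L) = -3 (H(L) = -3 + 0*18 = -3 + 0 = -3)
-30003 + H(100/224) = -30003 - 3 = -30006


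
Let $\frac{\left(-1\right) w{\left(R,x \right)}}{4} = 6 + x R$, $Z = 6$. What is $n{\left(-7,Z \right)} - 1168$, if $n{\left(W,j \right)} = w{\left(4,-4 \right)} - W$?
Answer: $-1121$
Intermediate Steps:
$w{\left(R,x \right)} = -24 - 4 R x$ ($w{\left(R,x \right)} = - 4 \left(6 + x R\right) = - 4 \left(6 + R x\right) = -24 - 4 R x$)
$n{\left(W,j \right)} = 40 - W$ ($n{\left(W,j \right)} = \left(-24 - 16 \left(-4\right)\right) - W = \left(-24 + 64\right) - W = 40 - W$)
$n{\left(-7,Z \right)} - 1168 = \left(40 - -7\right) - 1168 = \left(40 + 7\right) - 1168 = 47 - 1168 = -1121$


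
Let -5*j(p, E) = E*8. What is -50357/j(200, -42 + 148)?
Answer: 251785/848 ≈ 296.92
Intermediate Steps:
j(p, E) = -8*E/5 (j(p, E) = -E*8/5 = -8*E/5)
-50357/j(200, -42 + 148) = -50357*(-5/(8*(-42 + 148))) = -50357/((-8/5*106)) = -50357/(-848/5) = -50357*(-5/848) = 251785/848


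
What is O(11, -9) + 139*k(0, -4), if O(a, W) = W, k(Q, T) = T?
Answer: -565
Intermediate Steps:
O(11, -9) + 139*k(0, -4) = -9 + 139*(-4) = -9 - 556 = -565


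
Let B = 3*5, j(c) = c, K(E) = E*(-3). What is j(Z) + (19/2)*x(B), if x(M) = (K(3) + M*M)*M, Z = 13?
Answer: 30793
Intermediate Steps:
K(E) = -3*E
B = 15
x(M) = M*(-9 + M²) (x(M) = (-3*3 + M*M)*M = (-9 + M²)*M = M*(-9 + M²))
j(Z) + (19/2)*x(B) = 13 + (19/2)*(15*(-9 + 15²)) = 13 + (19*(½))*(15*(-9 + 225)) = 13 + 19*(15*216)/2 = 13 + (19/2)*3240 = 13 + 30780 = 30793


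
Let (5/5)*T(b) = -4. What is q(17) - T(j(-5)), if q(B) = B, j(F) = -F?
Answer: 21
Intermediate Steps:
T(b) = -4
q(17) - T(j(-5)) = 17 - 1*(-4) = 17 + 4 = 21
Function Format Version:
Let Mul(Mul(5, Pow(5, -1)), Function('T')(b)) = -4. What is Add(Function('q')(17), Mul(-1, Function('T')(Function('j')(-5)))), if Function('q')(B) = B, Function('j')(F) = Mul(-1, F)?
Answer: 21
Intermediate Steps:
Function('T')(b) = -4
Add(Function('q')(17), Mul(-1, Function('T')(Function('j')(-5)))) = Add(17, Mul(-1, -4)) = Add(17, 4) = 21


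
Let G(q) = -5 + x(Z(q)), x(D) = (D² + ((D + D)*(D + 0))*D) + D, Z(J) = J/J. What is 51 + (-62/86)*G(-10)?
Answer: 2224/43 ≈ 51.721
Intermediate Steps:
Z(J) = 1
x(D) = D + D² + 2*D³ (x(D) = (D² + ((2*D)*D)*D) + D = (D² + (2*D²)*D) + D = (D² + 2*D³) + D = D + D² + 2*D³)
G(q) = -1 (G(q) = -5 + 1*(1 + 1 + 2*1²) = -5 + 1*(1 + 1 + 2*1) = -5 + 1*(1 + 1 + 2) = -5 + 1*4 = -5 + 4 = -1)
51 + (-62/86)*G(-10) = 51 - 62/86*(-1) = 51 - 62*1/86*(-1) = 51 - 31/43*(-1) = 51 + 31/43 = 2224/43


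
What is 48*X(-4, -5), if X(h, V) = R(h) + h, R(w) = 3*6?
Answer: 672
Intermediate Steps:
R(w) = 18
X(h, V) = 18 + h
48*X(-4, -5) = 48*(18 - 4) = 48*14 = 672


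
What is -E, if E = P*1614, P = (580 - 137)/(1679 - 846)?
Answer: -715002/833 ≈ -858.35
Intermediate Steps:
P = 443/833 ≈ 0.53181
E = 715002/833 (E = (443/833)*1614 = 715002/833 ≈ 858.35)
-E = -1*715002/833 = -715002/833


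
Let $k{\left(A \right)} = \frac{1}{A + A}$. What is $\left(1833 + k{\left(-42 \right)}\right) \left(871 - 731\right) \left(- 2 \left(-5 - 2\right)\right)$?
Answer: $\frac{10777970}{3} \approx 3.5927 \cdot 10^{6}$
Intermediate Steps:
$k{\left(A \right)} = \frac{1}{2 A}$
$\left(1833 + k{\left(-42 \right)}\right) \left(871 - 731\right) \left(- 2 \left(-5 - 2\right)\right) = \left(1833 + \frac{1}{2 \left(-42\right)}\right) \left(871 - 731\right) \left(- 2 \left(-5 - 2\right)\right) = \left(1833 + \frac{1}{2} \left(- \frac{1}{42}\right)\right) \left(871 - 731\right) \left(\left(-2\right) \left(-7\right)\right) = \left(1833 - \frac{1}{84}\right) 140 \cdot 14 = \frac{153971}{84} \cdot 140 \cdot 14 = \frac{769855}{3} \cdot 14 = \frac{10777970}{3}$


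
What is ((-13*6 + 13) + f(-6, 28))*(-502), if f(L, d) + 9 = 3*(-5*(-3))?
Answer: 14558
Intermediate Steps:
f(L, d) = 36 (f(L, d) = -9 + 3*(-5*(-3)) = -9 + 3*15 = -9 + 45 = 36)
((-13*6 + 13) + f(-6, 28))*(-502) = ((-13*6 + 13) + 36)*(-502) = ((-78 + 13) + 36)*(-502) = (-65 + 36)*(-502) = -29*(-502) = 14558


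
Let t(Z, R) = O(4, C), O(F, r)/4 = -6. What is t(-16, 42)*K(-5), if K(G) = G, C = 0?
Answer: 120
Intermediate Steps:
O(F, r) = -24 (O(F, r) = 4*(-6) = -24)
t(Z, R) = -24
t(-16, 42)*K(-5) = -24*(-5) = 120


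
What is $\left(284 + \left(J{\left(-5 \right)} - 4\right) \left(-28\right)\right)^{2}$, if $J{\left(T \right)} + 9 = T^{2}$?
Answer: $2704$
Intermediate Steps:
$J{\left(T \right)} = -9 + T^{2}$
$\left(284 + \left(J{\left(-5 \right)} - 4\right) \left(-28\right)\right)^{2} = \left(284 + \left(\left(-9 + \left(-5\right)^{2}\right) - 4\right) \left(-28\right)\right)^{2} = \left(284 + \left(\left(-9 + 25\right) - 4\right) \left(-28\right)\right)^{2} = \left(284 + \left(16 - 4\right) \left(-28\right)\right)^{2} = \left(284 + 12 \left(-28\right)\right)^{2} = \left(284 - 336\right)^{2} = \left(-52\right)^{2} = 2704$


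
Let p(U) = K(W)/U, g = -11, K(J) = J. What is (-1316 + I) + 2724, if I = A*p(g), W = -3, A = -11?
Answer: 1405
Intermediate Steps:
p(U) = -3/U
I = -3 (I = -(-33)/(-11) = -(-33)*(-1)/11 = -11*3/11 = -3)
(-1316 + I) + 2724 = (-1316 - 3) + 2724 = -1319 + 2724 = 1405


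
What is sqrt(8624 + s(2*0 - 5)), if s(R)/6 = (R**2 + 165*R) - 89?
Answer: sqrt(3290) ≈ 57.359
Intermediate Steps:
s(R) = -534 + 6*R**2 + 990*R (s(R) = 6*((R**2 + 165*R) - 89) = 6*(-89 + R**2 + 165*R) = -534 + 6*R**2 + 990*R)
sqrt(8624 + s(2*0 - 5)) = sqrt(8624 + (-534 + 6*(2*0 - 5)**2 + 990*(2*0 - 5))) = sqrt(8624 + (-534 + 6*(0 - 5)**2 + 990*(0 - 5))) = sqrt(8624 + (-534 + 6*(-5)**2 + 990*(-5))) = sqrt(8624 + (-534 + 6*25 - 4950)) = sqrt(8624 + (-534 + 150 - 4950)) = sqrt(8624 - 5334) = sqrt(3290)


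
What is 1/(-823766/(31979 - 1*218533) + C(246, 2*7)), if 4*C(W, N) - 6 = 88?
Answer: 186554/5207785 ≈ 0.035822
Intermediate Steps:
C(W, N) = 47/2 (C(W, N) = 3/2 + (1/4)*88 = 3/2 + 22 = 47/2)
1/(-823766/(31979 - 1*218533) + C(246, 2*7)) = 1/(-823766/(31979 - 1*218533) + 47/2) = 1/(-823766/(31979 - 218533) + 47/2) = 1/(-823766/(-186554) + 47/2) = 1/(-823766*(-1/186554) + 47/2) = 1/(411883/93277 + 47/2) = 1/(5207785/186554) = 186554/5207785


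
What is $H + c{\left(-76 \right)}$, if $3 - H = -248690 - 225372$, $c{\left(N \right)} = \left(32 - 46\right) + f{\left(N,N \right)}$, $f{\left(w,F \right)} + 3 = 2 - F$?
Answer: $474126$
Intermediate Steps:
$f{\left(w,F \right)} = -1 - F$ ($f{\left(w,F \right)} = -3 - \left(-2 + F\right) = -1 - F$)
$c{\left(N \right)} = -15 - N$ ($c{\left(N \right)} = \left(32 - 46\right) - \left(1 + N\right) = -14 - \left(1 + N\right) = -15 - N$)
$H = 474065$ ($H = 3 - \left(-248690 - 225372\right) = 3 - -474062 = 3 + 474062 = 474065$)
$H + c{\left(-76 \right)} = 474065 - -61 = 474065 + \left(-15 + 76\right) = 474065 + 61 = 474126$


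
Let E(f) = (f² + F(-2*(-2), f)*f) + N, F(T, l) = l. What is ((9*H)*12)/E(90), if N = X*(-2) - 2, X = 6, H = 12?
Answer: 648/8093 ≈ 0.080069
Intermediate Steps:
N = -14 (N = 6*(-2) - 2 = -12 - 2 = -14)
E(f) = -14 + 2*f² (E(f) = (f² + f*f) - 14 = (f² + f²) - 14 = 2*f² - 14 = -14 + 2*f²)
((9*H)*12)/E(90) = ((9*12)*12)/(-14 + 2*90²) = (108*12)/(-14 + 2*8100) = 1296/(-14 + 16200) = 1296/16186 = 1296*(1/16186) = 648/8093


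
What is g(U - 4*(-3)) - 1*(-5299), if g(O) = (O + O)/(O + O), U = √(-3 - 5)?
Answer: 5300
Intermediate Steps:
U = 2*I*√2 (U = √(-8) = 2*I*√2 ≈ 2.8284*I)
g(O) = 1 (g(O) = (2*O)/((2*O)) = (2*O)*(1/(2*O)) = 1)
g(U - 4*(-3)) - 1*(-5299) = 1 - 1*(-5299) = 1 + 5299 = 5300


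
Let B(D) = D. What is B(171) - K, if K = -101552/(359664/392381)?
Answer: 2494286116/22479 ≈ 1.1096e+5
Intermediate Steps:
K = -2490442207/22479 (K = -101552/(359664*(1/392381)) = -101552/359664/392381 = -101552*392381/359664 = -2490442207/22479 ≈ -1.1079e+5)
B(171) - K = 171 - 1*(-2490442207/22479) = 171 + 2490442207/22479 = 2494286116/22479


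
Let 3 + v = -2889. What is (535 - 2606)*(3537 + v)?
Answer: -1335795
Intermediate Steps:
v = -2892 (v = -3 - 2889 = -2892)
(535 - 2606)*(3537 + v) = (535 - 2606)*(3537 - 2892) = -2071*645 = -1335795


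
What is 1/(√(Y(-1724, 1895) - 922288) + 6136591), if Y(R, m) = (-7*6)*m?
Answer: 6136591/37657750103159 - I*√1001878/37657750103159 ≈ 1.6296e-7 - 2.658e-11*I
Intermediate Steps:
Y(R, m) = -42*m
1/(√(Y(-1724, 1895) - 922288) + 6136591) = 1/(√(-42*1895 - 922288) + 6136591) = 1/(√(-79590 - 922288) + 6136591) = 1/(√(-1001878) + 6136591) = 1/(I*√1001878 + 6136591) = 1/(6136591 + I*√1001878)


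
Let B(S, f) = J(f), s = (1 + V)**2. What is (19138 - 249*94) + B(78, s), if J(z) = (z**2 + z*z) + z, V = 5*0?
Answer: -4265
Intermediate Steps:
V = 0
s = 1 (s = (1 + 0)**2 = 1**2 = 1)
J(z) = z + 2*z**2 (J(z) = (z**2 + z**2) + z = 2*z**2 + z = z + 2*z**2)
B(S, f) = f*(1 + 2*f)
(19138 - 249*94) + B(78, s) = (19138 - 249*94) + 1*(1 + 2*1) = (19138 - 23406) + 1*(1 + 2) = -4268 + 1*3 = -4268 + 3 = -4265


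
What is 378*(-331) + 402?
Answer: -124716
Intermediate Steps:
378*(-331) + 402 = -125118 + 402 = -124716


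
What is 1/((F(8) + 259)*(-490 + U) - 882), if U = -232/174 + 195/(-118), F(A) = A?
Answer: -118/15636089 ≈ -7.5466e-6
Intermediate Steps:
U = -1057/354 (U = -232*1/174 + 195*(-1/118) = -4/3 - 195/118 = -1057/354 ≈ -2.9859)
1/((F(8) + 259)*(-490 + U) - 882) = 1/((8 + 259)*(-490 - 1057/354) - 882) = 1/(267*(-174517/354) - 882) = 1/(-15532013/118 - 882) = 1/(-15636089/118) = -118/15636089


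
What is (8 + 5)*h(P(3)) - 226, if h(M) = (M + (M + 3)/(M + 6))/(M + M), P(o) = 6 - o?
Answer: -3925/18 ≈ -218.06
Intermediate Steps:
h(M) = (M + (3 + M)/(6 + M))/(2*M) (h(M) = (M + (3 + M)/(6 + M))/((2*M)) = (M + (3 + M)/(6 + M))*(1/(2*M)) = (M + (3 + M)/(6 + M))/(2*M))
(8 + 5)*h(P(3)) - 226 = (8 + 5)*((3 + (6 - 1*3)² + 7*(6 - 1*3))/(2*(6 - 1*3)*(6 + (6 - 1*3)))) - 226 = 13*((3 + (6 - 3)² + 7*(6 - 3))/(2*(6 - 3)*(6 + (6 - 3)))) - 226 = 13*((½)*(3 + 3² + 7*3)/(3*(6 + 3))) - 226 = 13*((½)*(⅓)*(3 + 9 + 21)/9) - 226 = 13*((½)*(⅓)*(⅑)*33) - 226 = 13*(11/18) - 226 = 143/18 - 226 = -3925/18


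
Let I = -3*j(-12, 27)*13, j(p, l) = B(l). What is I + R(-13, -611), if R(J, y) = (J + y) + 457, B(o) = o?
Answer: -1220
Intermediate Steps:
j(p, l) = l
R(J, y) = 457 + J + y
I = -1053 (I = -3*27*13 = -81*13 = -1053)
I + R(-13, -611) = -1053 + (457 - 13 - 611) = -1053 - 167 = -1220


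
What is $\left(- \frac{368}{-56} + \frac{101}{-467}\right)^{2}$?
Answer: $\frac{431600625}{10686361} \approx 40.388$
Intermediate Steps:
$\left(- \frac{368}{-56} + \frac{101}{-467}\right)^{2} = \left(\left(-368\right) \left(- \frac{1}{56}\right) + 101 \left(- \frac{1}{467}\right)\right)^{2} = \left(\frac{46}{7} - \frac{101}{467}\right)^{2} = \left(\frac{20775}{3269}\right)^{2} = \frac{431600625}{10686361}$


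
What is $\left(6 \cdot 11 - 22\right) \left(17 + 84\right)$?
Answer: $4444$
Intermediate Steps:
$\left(6 \cdot 11 - 22\right) \left(17 + 84\right) = \left(66 - 22\right) 101 = 44 \cdot 101 = 4444$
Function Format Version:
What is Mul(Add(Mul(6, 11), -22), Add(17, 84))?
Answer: 4444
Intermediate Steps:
Mul(Add(Mul(6, 11), -22), Add(17, 84)) = Mul(Add(66, -22), 101) = Mul(44, 101) = 4444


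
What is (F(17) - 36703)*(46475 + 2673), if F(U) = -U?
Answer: -1804714560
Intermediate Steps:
(F(17) - 36703)*(46475 + 2673) = (-1*17 - 36703)*(46475 + 2673) = (-17 - 36703)*49148 = -36720*49148 = -1804714560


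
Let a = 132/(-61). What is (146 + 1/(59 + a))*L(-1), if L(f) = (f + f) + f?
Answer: -1518729/3467 ≈ -438.05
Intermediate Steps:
a = -132/61 (a = 132*(-1/61) = -132/61 ≈ -2.1639)
L(f) = 3*f (L(f) = 2*f + f = 3*f)
(146 + 1/(59 + a))*L(-1) = (146 + 1/(59 - 132/61))*(3*(-1)) = (146 + 1/(3467/61))*(-3) = (146 + 61/3467)*(-3) = (506243/3467)*(-3) = -1518729/3467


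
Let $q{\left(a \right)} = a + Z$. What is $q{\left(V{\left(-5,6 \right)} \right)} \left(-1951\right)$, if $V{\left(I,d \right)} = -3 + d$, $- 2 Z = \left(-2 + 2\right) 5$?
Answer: $-5853$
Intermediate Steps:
$Z = 0$ ($Z = - \frac{\left(-2 + 2\right) 5}{2} = - \frac{0 \cdot 5}{2} = \left(- \frac{1}{2}\right) 0 = 0$)
$q{\left(a \right)} = a$ ($q{\left(a \right)} = a + 0 = a$)
$q{\left(V{\left(-5,6 \right)} \right)} \left(-1951\right) = \left(-3 + 6\right) \left(-1951\right) = 3 \left(-1951\right) = -5853$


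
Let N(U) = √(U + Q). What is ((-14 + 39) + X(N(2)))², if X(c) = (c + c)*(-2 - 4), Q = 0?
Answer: 913 - 600*√2 ≈ 64.472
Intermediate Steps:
N(U) = √U (N(U) = √(U + 0) = √U)
X(c) = -12*c (X(c) = (2*c)*(-6) = -12*c)
((-14 + 39) + X(N(2)))² = ((-14 + 39) - 12*√2)² = (25 - 12*√2)²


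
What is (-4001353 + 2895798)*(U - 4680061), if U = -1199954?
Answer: 6500679983325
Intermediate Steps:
(-4001353 + 2895798)*(U - 4680061) = (-4001353 + 2895798)*(-1199954 - 4680061) = -1105555*(-5880015) = 6500679983325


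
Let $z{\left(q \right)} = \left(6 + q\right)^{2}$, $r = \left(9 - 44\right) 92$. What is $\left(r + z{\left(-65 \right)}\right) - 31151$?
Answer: $-30890$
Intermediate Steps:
$r = -3220$ ($r = \left(-35\right) 92 = -3220$)
$\left(r + z{\left(-65 \right)}\right) - 31151 = \left(-3220 + \left(6 - 65\right)^{2}\right) - 31151 = \left(-3220 + \left(-59\right)^{2}\right) - 31151 = \left(-3220 + 3481\right) - 31151 = 261 - 31151 = -30890$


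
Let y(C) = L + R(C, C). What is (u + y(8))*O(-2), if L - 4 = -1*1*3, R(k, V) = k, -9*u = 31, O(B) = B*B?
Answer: 200/9 ≈ 22.222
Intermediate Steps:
O(B) = B²
u = -31/9 (u = -⅑*31 = -31/9 ≈ -3.4444)
L = 1 (L = 4 - 1*1*3 = 4 - 1*3 = 4 - 3 = 1)
y(C) = 1 + C
(u + y(8))*O(-2) = (-31/9 + (1 + 8))*(-2)² = (-31/9 + 9)*4 = (50/9)*4 = 200/9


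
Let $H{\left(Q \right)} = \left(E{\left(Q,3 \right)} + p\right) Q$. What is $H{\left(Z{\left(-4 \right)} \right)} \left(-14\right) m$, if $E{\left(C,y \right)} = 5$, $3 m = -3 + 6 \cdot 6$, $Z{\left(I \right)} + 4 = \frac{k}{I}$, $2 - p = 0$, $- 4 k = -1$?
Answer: $\frac{35035}{8} \approx 4379.4$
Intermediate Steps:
$k = \frac{1}{4}$ ($k = \left(- \frac{1}{4}\right) \left(-1\right) = \frac{1}{4} \approx 0.25$)
$p = 2$ ($p = 2 - 0 = 2 + 0 = 2$)
$Z{\left(I \right)} = -4 + \frac{1}{4 I}$
$m = 11$ ($m = \frac{-3 + 6 \cdot 6}{3} = \frac{-3 + 36}{3} = \frac{1}{3} \cdot 33 = 11$)
$H{\left(Q \right)} = 7 Q$ ($H{\left(Q \right)} = \left(5 + 2\right) Q = 7 Q$)
$H{\left(Z{\left(-4 \right)} \right)} \left(-14\right) m = 7 \left(-4 + \frac{1}{4 \left(-4\right)}\right) \left(-14\right) 11 = 7 \left(-4 + \frac{1}{4} \left(- \frac{1}{4}\right)\right) \left(-14\right) 11 = 7 \left(-4 - \frac{1}{16}\right) \left(-14\right) 11 = 7 \left(- \frac{65}{16}\right) \left(-14\right) 11 = \left(- \frac{455}{16}\right) \left(-14\right) 11 = \frac{3185}{8} \cdot 11 = \frac{35035}{8}$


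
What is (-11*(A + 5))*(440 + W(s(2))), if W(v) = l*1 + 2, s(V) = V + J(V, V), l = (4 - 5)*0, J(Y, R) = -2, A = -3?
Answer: -9724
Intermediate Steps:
l = 0 (l = -1*0 = 0)
s(V) = -2 + V (s(V) = V - 2 = -2 + V)
W(v) = 2 (W(v) = 0*1 + 2 = 0 + 2 = 2)
(-11*(A + 5))*(440 + W(s(2))) = (-11*(-3 + 5))*(440 + 2) = -11*2*442 = -22*442 = -9724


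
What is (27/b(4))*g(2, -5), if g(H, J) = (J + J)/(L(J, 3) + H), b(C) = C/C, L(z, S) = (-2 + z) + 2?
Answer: 90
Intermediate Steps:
L(z, S) = z
b(C) = 1
g(H, J) = 2*J/(H + J) (g(H, J) = (J + J)/(J + H) = (2*J)/(H + J) = 2*J/(H + J))
(27/b(4))*g(2, -5) = (27/1)*(2*(-5)/(2 - 5)) = (27*1)*(2*(-5)/(-3)) = 27*(2*(-5)*(-1/3)) = 27*(10/3) = 90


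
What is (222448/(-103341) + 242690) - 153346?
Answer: 9232675856/103341 ≈ 89342.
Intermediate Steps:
(222448/(-103341) + 242690) - 153346 = (222448*(-1/103341) + 242690) - 153346 = (-222448/103341 + 242690) - 153346 = 25079604842/103341 - 153346 = 9232675856/103341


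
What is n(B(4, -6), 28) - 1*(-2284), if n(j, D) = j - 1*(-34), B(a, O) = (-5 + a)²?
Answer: 2319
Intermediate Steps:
n(j, D) = 34 + j (n(j, D) = j + 34 = 34 + j)
n(B(4, -6), 28) - 1*(-2284) = (34 + (-5 + 4)²) - 1*(-2284) = (34 + (-1)²) + 2284 = (34 + 1) + 2284 = 35 + 2284 = 2319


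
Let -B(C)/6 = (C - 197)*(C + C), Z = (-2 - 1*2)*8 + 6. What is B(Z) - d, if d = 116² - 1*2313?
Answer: -80719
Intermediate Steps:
Z = -26 (Z = (-2 - 2)*8 + 6 = -4*8 + 6 = -32 + 6 = -26)
d = 11143 (d = 13456 - 2313 = 11143)
B(C) = -12*C*(-197 + C) (B(C) = -6*(C - 197)*(C + C) = -6*(-197 + C)*2*C = -12*C*(-197 + C))
B(Z) - d = 12*(-26)*(197 - 1*(-26)) - 1*11143 = 12*(-26)*(197 + 26) - 11143 = 12*(-26)*223 - 11143 = -69576 - 11143 = -80719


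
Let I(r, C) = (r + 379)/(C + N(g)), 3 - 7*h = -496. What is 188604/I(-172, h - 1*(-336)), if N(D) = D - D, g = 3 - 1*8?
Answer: 59745556/161 ≈ 3.7109e+5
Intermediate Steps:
g = -5 (g = 3 - 8 = -5)
h = 499/7 (h = 3/7 - ⅐*(-496) = 3/7 + 496/7 = 499/7 ≈ 71.286)
N(D) = 0
I(r, C) = (379 + r)/C (I(r, C) = (r + 379)/(C + 0) = (379 + r)/C)
188604/I(-172, h - 1*(-336)) = 188604/(((379 - 172)/(499/7 - 1*(-336)))) = 188604/((207/(499/7 + 336))) = 188604/((207/(2851/7))) = 188604/(((7/2851)*207)) = 188604/(1449/2851) = 188604*(2851/1449) = 59745556/161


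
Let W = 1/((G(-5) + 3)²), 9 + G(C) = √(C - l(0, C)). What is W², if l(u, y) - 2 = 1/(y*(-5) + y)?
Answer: 10000/(60 - I*√705)⁴ ≈ -5.1561e-5 + 0.00053711*I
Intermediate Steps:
l(u, y) = 2 - 1/(4*y) (l(u, y) = 2 + 1/(y*(-5) + y) = 2 + 1/(-5*y + y) = 2 + 1/(-4*y) = 2 - 1/(4*y))
G(C) = -9 + √(-2 + C + 1/(4*C)) (G(C) = -9 + √(C - (2 - 1/(4*C))) = -9 + √(C + (-2 + 1/(4*C))) = -9 + √(-2 + C + 1/(4*C)))
W = (-6 + I*√705/10)⁻² (W = 1/(((-9 + √(-8 + 1/(-5) + 4*(-5))/2) + 3)²) = 1/(((-9 + √(-8 - ⅕ - 20)/2) + 3)²) = 1/(((-9 + √(-141/5)/2) + 3)²) = 1/(((-9 + (I*√705/5)/2) + 3)²) = 1/(((-9 + I*√705/10) + 3)²) = 1/((-6 + I*√705/10)²) = (-6 + I*√705/10)⁻² ≈ 0.015621 + 0.017192*I)
W² = (100/(60 - I*√705)²)² = 10000/(60 - I*√705)⁴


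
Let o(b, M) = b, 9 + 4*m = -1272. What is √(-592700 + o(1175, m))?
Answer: 15*I*√2629 ≈ 769.11*I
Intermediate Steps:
m = -1281/4 (m = -9/4 + (¼)*(-1272) = -9/4 - 318 = -1281/4 ≈ -320.25)
√(-592700 + o(1175, m)) = √(-592700 + 1175) = √(-591525) = 15*I*√2629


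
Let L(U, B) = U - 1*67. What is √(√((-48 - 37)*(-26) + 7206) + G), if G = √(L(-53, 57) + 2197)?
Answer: √(√2077 + 2*√2354) ≈ 11.942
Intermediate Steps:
L(U, B) = -67 + U (L(U, B) = U - 67 = -67 + U)
G = √2077 (G = √((-67 - 53) + 2197) = √(-120 + 2197) = √2077 ≈ 45.574)
√(√((-48 - 37)*(-26) + 7206) + G) = √(√((-48 - 37)*(-26) + 7206) + √2077) = √(√(-85*(-26) + 7206) + √2077) = √(√(2210 + 7206) + √2077) = √(√9416 + √2077) = √(2*√2354 + √2077) = √(√2077 + 2*√2354)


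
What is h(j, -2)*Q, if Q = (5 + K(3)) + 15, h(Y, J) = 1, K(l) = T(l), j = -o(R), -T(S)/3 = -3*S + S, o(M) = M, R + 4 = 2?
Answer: 38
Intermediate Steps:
R = -2 (R = -4 + 2 = -2)
T(S) = 6*S (T(S) = -3*(-3*S + S) = -(-6)*S = 6*S)
j = 2 (j = -1*(-2) = 2)
K(l) = 6*l
Q = 38 (Q = (5 + 6*3) + 15 = (5 + 18) + 15 = 23 + 15 = 38)
h(j, -2)*Q = 1*38 = 38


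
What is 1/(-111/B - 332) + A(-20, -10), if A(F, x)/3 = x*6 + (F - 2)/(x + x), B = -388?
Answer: -45485123/257410 ≈ -176.70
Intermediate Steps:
A(F, x) = 18*x + 3*(-2 + F)/(2*x) (A(F, x) = 3*(x*6 + (F - 2)/(x + x)) = 3*(6*x + (-2 + F)/((2*x))) = 3*(6*x + (-2 + F)*(1/(2*x))) = 3*(6*x + (-2 + F)/(2*x)) = 18*x + 3*(-2 + F)/(2*x))
1/(-111/B - 332) + A(-20, -10) = 1/(-111/(-388) - 332) + (3/2)*(-2 - 20 + 12*(-10)²)/(-10) = 1/(-111*(-1/388) - 332) + (3/2)*(-⅒)*(-2 - 20 + 12*100) = 1/(111/388 - 332) + (3/2)*(-⅒)*(-2 - 20 + 1200) = 1/(-128705/388) + (3/2)*(-⅒)*1178 = -388/128705 - 1767/10 = -45485123/257410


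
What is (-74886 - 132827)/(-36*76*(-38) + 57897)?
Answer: -18883/14715 ≈ -1.2832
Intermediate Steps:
(-74886 - 132827)/(-36*76*(-38) + 57897) = -207713/(-2736*(-38) + 57897) = -207713/(103968 + 57897) = -207713/161865 = -207713*1/161865 = -18883/14715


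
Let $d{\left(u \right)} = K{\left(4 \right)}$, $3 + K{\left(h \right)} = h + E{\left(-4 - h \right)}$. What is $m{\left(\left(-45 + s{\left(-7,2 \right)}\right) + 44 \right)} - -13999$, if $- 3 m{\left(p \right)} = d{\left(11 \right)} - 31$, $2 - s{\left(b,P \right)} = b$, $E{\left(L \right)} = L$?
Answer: $\frac{42035}{3} \approx 14012.0$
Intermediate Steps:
$s{\left(b,P \right)} = 2 - b$
$K{\left(h \right)} = -7$ ($K{\left(h \right)} = -3 + \left(h - \left(4 + h\right)\right) = -3 - 4 = -7$)
$d{\left(u \right)} = -7$
$m{\left(p \right)} = \frac{38}{3}$ ($m{\left(p \right)} = - \frac{-7 - 31}{3} = \left(- \frac{1}{3}\right) \left(-38\right) = \frac{38}{3}$)
$m{\left(\left(-45 + s{\left(-7,2 \right)}\right) + 44 \right)} - -13999 = \frac{38}{3} - -13999 = \frac{38}{3} + 13999 = \frac{42035}{3}$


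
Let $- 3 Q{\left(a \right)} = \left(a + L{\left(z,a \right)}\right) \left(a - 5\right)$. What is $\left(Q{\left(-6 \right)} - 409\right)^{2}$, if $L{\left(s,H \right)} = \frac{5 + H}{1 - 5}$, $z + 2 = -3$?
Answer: $\frac{26635921}{144} \approx 1.8497 \cdot 10^{5}$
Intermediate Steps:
$z = -5$ ($z = -2 - 3 = -5$)
$L{\left(s,H \right)} = - \frac{5}{4} - \frac{H}{4}$ ($L{\left(s,H \right)} = \frac{5 + H}{-4} = \left(5 + H\right) \left(- \frac{1}{4}\right) = - \frac{5}{4} - \frac{H}{4}$)
$Q{\left(a \right)} = - \frac{\left(-5 + a\right) \left(- \frac{5}{4} + \frac{3 a}{4}\right)}{3}$ ($Q{\left(a \right)} = - \frac{\left(a - \left(\frac{5}{4} + \frac{a}{4}\right)\right) \left(a - 5\right)}{3} = - \frac{\left(- \frac{5}{4} + \frac{3 a}{4}\right) \left(-5 + a\right)}{3} = - \frac{\left(-5 + a\right) \left(- \frac{5}{4} + \frac{3 a}{4}\right)}{3}$)
$\left(Q{\left(-6 \right)} - 409\right)^{2} = \left(\left(- \frac{25}{12} - \frac{\left(-6\right)^{2}}{4} + \frac{5}{3} \left(-6\right)\right) - 409\right)^{2} = \left(\left(- \frac{25}{12} - 9 - 10\right) - 409\right)^{2} = \left(- \frac{253}{12} - 409\right)^{2} = \left(- \frac{5161}{12}\right)^{2} = \frac{26635921}{144}$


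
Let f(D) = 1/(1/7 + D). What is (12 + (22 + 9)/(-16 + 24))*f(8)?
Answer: 889/456 ≈ 1.9496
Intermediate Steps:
f(D) = 1/(⅐ + D)
(12 + (22 + 9)/(-16 + 24))*f(8) = (12 + (22 + 9)/(-16 + 24))*(7/(1 + 7*8)) = (12 + 31/8)*(7/(1 + 56)) = (12 + 31*(⅛))*(7/57) = (12 + 31/8)*(7*(1/57)) = (127/8)*(7/57) = 889/456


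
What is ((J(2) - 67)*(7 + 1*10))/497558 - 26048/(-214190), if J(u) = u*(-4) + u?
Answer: 6347290497/53285974010 ≈ 0.11912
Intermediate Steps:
J(u) = -3*u (J(u) = -4*u + u = -3*u)
((J(2) - 67)*(7 + 1*10))/497558 - 26048/(-214190) = ((-3*2 - 67)*(7 + 1*10))/497558 - 26048/(-214190) = ((-6 - 67)*(7 + 10))*(1/497558) - 26048*(-1/214190) = -73*17*(1/497558) + 13024/107095 = -1241*1/497558 + 13024/107095 = -1241/497558 + 13024/107095 = 6347290497/53285974010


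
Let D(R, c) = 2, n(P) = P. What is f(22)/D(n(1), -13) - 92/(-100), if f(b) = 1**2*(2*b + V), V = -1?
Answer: 1121/50 ≈ 22.420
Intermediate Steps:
f(b) = -1 + 2*b (f(b) = 1**2*(2*b - 1) = 1*(-1 + 2*b) = -1 + 2*b)
f(22)/D(n(1), -13) - 92/(-100) = (-1 + 2*22)/2 - 92/(-100) = (-1 + 44)*(1/2) - 92*(-1/100) = 43*(1/2) + 23/25 = 43/2 + 23/25 = 1121/50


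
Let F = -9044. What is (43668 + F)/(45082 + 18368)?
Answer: 17312/31725 ≈ 0.54569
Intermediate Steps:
(43668 + F)/(45082 + 18368) = (43668 - 9044)/(45082 + 18368) = 34624/63450 = 34624*(1/63450) = 17312/31725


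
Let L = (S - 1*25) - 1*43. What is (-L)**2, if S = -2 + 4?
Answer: 4356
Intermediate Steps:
S = 2
L = -66 (L = (2 - 1*25) - 1*43 = (2 - 25) - 43 = -23 - 43 = -66)
(-L)**2 = (-1*(-66))**2 = 66**2 = 4356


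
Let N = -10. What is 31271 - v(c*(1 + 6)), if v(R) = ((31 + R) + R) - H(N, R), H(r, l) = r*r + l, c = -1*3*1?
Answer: 31361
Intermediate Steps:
c = -3 (c = -3*1 = -3)
H(r, l) = l + r² (H(r, l) = r² + l = l + r²)
v(R) = -69 + R (v(R) = ((31 + R) + R) - (R + (-10)²) = (31 + 2*R) - (R + 100) = (31 + 2*R) - (100 + R) = (31 + 2*R) + (-100 - R) = -69 + R)
31271 - v(c*(1 + 6)) = 31271 - (-69 - 3*(1 + 6)) = 31271 - (-69 - 3*7) = 31271 - (-69 - 21) = 31271 - 1*(-90) = 31271 + 90 = 31361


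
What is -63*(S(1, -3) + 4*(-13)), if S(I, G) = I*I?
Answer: 3213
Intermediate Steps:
S(I, G) = I²
-63*(S(1, -3) + 4*(-13)) = -63*(1² + 4*(-13)) = -63*(1 - 52) = -63*(-51) = 3213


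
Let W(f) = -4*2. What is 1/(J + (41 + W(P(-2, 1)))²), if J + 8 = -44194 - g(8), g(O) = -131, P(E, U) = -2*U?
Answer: -1/42982 ≈ -2.3266e-5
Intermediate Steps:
W(f) = -8
J = -44071 (J = -8 + (-44194 - 1*(-131)) = -8 + (-44194 + 131) = -8 - 44063 = -44071)
1/(J + (41 + W(P(-2, 1)))²) = 1/(-44071 + (41 - 8)²) = 1/(-44071 + 33²) = 1/(-44071 + 1089) = 1/(-42982) = -1/42982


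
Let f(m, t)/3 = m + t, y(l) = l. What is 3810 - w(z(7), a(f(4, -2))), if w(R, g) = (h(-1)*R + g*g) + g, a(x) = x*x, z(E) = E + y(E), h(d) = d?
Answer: 2492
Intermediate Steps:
z(E) = 2*E (z(E) = E + E = 2*E)
f(m, t) = 3*m + 3*t (f(m, t) = 3*(m + t) = 3*m + 3*t)
a(x) = x²
w(R, g) = g + g² - R (w(R, g) = (-R + g*g) + g = (-R + g²) + g = (g² - R) + g = g + g² - R)
3810 - w(z(7), a(f(4, -2))) = 3810 - ((3*4 + 3*(-2))² + ((3*4 + 3*(-2))²)² - 2*7) = 3810 - ((12 - 6)² + ((12 - 6)²)² - 1*14) = 3810 - (6² + (6²)² - 14) = 3810 - (36 + 36² - 14) = 3810 - (36 + 1296 - 14) = 3810 - 1*1318 = 3810 - 1318 = 2492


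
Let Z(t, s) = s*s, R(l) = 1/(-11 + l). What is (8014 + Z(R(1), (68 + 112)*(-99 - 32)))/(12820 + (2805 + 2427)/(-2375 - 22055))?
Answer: 3395919108505/78296842 ≈ 43372.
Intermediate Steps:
Z(t, s) = s**2
(8014 + Z(R(1), (68 + 112)*(-99 - 32)))/(12820 + (2805 + 2427)/(-2375 - 22055)) = (8014 + ((68 + 112)*(-99 - 32))**2)/(12820 + (2805 + 2427)/(-2375 - 22055)) = (8014 + (180*(-131))**2)/(12820 + 5232/(-24430)) = (8014 + (-23580)**2)/(12820 + 5232*(-1/24430)) = (8014 + 556016400)/(12820 - 2616/12215) = 556024414/(156593684/12215) = 556024414*(12215/156593684) = 3395919108505/78296842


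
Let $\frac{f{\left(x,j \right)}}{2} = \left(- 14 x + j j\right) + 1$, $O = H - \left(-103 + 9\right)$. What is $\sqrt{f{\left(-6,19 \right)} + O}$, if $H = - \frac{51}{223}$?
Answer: $\frac{\sqrt{49021421}}{223} \approx 31.397$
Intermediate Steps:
$H = - \frac{51}{223}$ ($H = \left(-51\right) \frac{1}{223} = - \frac{51}{223} \approx -0.2287$)
$O = \frac{20911}{223}$ ($O = - \frac{51}{223} - \left(-103 + 9\right) = - \frac{51}{223} - -94 = - \frac{51}{223} + 94 = \frac{20911}{223} \approx 93.771$)
$f{\left(x,j \right)} = 2 - 28 x + 2 j^{2}$ ($f{\left(x,j \right)} = 2 \left(\left(- 14 x + j j\right) + 1\right) = 2 \left(\left(- 14 x + j^{2}\right) + 1\right) = 2 \left(\left(j^{2} - 14 x\right) + 1\right) = 2 \left(1 + j^{2} - 14 x\right) = 2 - 28 x + 2 j^{2}$)
$\sqrt{f{\left(-6,19 \right)} + O} = \sqrt{\left(2 - -168 + 2 \cdot 19^{2}\right) + \frac{20911}{223}} = \sqrt{\left(2 + 168 + 2 \cdot 361\right) + \frac{20911}{223}} = \sqrt{\left(2 + 168 + 722\right) + \frac{20911}{223}} = \sqrt{892 + \frac{20911}{223}} = \sqrt{\frac{219827}{223}} = \frac{\sqrt{49021421}}{223}$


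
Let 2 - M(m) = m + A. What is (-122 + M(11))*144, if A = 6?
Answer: -19728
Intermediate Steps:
M(m) = -4 - m (M(m) = 2 - (m + 6) = 2 - (6 + m) = 2 + (-6 - m) = -4 - m)
(-122 + M(11))*144 = (-122 + (-4 - 1*11))*144 = (-122 + (-4 - 11))*144 = (-122 - 15)*144 = -137*144 = -19728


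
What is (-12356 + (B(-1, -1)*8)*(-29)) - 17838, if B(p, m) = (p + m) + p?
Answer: -29498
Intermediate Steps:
B(p, m) = m + 2*p (B(p, m) = (m + p) + p = m + 2*p)
(-12356 + (B(-1, -1)*8)*(-29)) - 17838 = (-12356 + ((-1 + 2*(-1))*8)*(-29)) - 17838 = (-12356 + ((-1 - 2)*8)*(-29)) - 17838 = (-12356 - 3*8*(-29)) - 17838 = (-12356 - 24*(-29)) - 17838 = (-12356 + 696) - 17838 = -11660 - 17838 = -29498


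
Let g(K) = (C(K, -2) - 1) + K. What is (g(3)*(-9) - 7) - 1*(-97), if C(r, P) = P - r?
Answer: 117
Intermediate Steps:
g(K) = -3 (g(K) = ((-2 - K) - 1) + K = (-3 - K) + K = -3)
(g(3)*(-9) - 7) - 1*(-97) = (-3*(-9) - 7) - 1*(-97) = (27 - 7) + 97 = 20 + 97 = 117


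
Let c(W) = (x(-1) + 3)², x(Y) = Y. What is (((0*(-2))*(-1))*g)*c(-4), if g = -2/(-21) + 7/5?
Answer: 0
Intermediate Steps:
c(W) = 4 (c(W) = (-1 + 3)² = 2² = 4)
g = 157/105 (g = -2*(-1/21) + 7*(⅕) = 2/21 + 7/5 = 157/105 ≈ 1.4952)
(((0*(-2))*(-1))*g)*c(-4) = (((0*(-2))*(-1))*(157/105))*4 = ((0*(-1))*(157/105))*4 = (0*(157/105))*4 = 0*4 = 0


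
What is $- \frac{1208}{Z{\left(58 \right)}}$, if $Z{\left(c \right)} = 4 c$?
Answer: $- \frac{151}{29} \approx -5.2069$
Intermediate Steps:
$- \frac{1208}{Z{\left(58 \right)}} = - \frac{1208}{4 \cdot 58} = - \frac{1208}{232} = \left(-1208\right) \frac{1}{232} = - \frac{151}{29}$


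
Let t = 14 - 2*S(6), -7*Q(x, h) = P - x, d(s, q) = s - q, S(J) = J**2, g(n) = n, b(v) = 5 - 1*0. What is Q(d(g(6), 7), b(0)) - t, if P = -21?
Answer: 426/7 ≈ 60.857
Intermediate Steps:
b(v) = 5 (b(v) = 5 + 0 = 5)
Q(x, h) = 3 + x/7 (Q(x, h) = -(-21 - x)/7 = 3 + x/7)
t = -58 (t = 14 - 2*6**2 = 14 - 2*36 = 14 - 72 = -58)
Q(d(g(6), 7), b(0)) - t = (3 + (6 - 1*7)/7) - 1*(-58) = (3 + (6 - 7)/7) + 58 = (3 + (1/7)*(-1)) + 58 = (3 - 1/7) + 58 = 20/7 + 58 = 426/7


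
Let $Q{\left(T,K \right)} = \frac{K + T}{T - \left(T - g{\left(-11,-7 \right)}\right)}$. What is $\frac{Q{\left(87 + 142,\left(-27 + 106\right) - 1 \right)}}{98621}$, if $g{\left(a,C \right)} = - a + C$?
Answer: $\frac{307}{394484} \approx 0.00077823$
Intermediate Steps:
$g{\left(a,C \right)} = C - a$
$Q{\left(T,K \right)} = \frac{K}{4} + \frac{T}{4}$ ($Q{\left(T,K \right)} = \frac{K + T}{T - \left(-4 + T\right)} = \frac{K + T}{4} = \left(K + T\right) \frac{1}{4} = \frac{K}{4} + \frac{T}{4}$)
$\frac{Q{\left(87 + 142,\left(-27 + 106\right) - 1 \right)}}{98621} = \frac{\frac{\left(-27 + 106\right) - 1}{4} + \frac{87 + 142}{4}}{98621} = \left(\frac{79 - 1}{4} + \frac{1}{4} \cdot 229\right) \frac{1}{98621} = \left(\frac{1}{4} \cdot 78 + \frac{229}{4}\right) \frac{1}{98621} = \left(\frac{39}{2} + \frac{229}{4}\right) \frac{1}{98621} = \frac{307}{4} \cdot \frac{1}{98621} = \frac{307}{394484}$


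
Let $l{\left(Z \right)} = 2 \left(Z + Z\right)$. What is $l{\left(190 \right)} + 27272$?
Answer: $28032$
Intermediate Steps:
$l{\left(Z \right)} = 4 Z$ ($l{\left(Z \right)} = 2 \cdot 2 Z = 4 Z$)
$l{\left(190 \right)} + 27272 = 4 \cdot 190 + 27272 = 760 + 27272 = 28032$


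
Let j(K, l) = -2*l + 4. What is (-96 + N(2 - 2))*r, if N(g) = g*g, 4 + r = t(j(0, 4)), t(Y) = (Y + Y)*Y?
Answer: -2688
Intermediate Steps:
j(K, l) = 4 - 2*l
t(Y) = 2*Y² (t(Y) = (2*Y)*Y = 2*Y²)
r = 28 (r = -4 + 2*(4 - 2*4)² = -4 + 2*(4 - 8)² = -4 + 2*(-4)² = -4 + 2*16 = -4 + 32 = 28)
N(g) = g²
(-96 + N(2 - 2))*r = (-96 + (2 - 2)²)*28 = (-96 + 0²)*28 = (-96 + 0)*28 = -96*28 = -2688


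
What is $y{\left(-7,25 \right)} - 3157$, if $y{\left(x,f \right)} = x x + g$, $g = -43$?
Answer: $-3151$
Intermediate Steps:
$y{\left(x,f \right)} = -43 + x^{2}$ ($y{\left(x,f \right)} = x x - 43 = x^{2} - 43 = -43 + x^{2}$)
$y{\left(-7,25 \right)} - 3157 = \left(-43 + \left(-7\right)^{2}\right) - 3157 = \left(-43 + 49\right) - 3157 = 6 - 3157 = -3151$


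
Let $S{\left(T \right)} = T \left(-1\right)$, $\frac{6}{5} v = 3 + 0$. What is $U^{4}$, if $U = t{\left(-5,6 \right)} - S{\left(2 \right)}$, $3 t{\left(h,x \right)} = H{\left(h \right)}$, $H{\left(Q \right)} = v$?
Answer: $\frac{83521}{1296} \approx 64.445$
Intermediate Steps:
$v = \frac{5}{2}$ ($v = \frac{5 \left(3 + 0\right)}{6} = \frac{5}{6} \cdot 3 = \frac{5}{2} \approx 2.5$)
$H{\left(Q \right)} = \frac{5}{2}$
$t{\left(h,x \right)} = \frac{5}{6}$ ($t{\left(h,x \right)} = \frac{1}{3} \cdot \frac{5}{2} = \frac{5}{6}$)
$S{\left(T \right)} = - T$
$U = \frac{17}{6}$ ($U = \frac{5}{6} - \left(-1\right) 2 = \frac{5}{6} - -2 = \frac{5}{6} + 2 = \frac{17}{6} \approx 2.8333$)
$U^{4} = \left(\frac{17}{6}\right)^{4} = \frac{83521}{1296}$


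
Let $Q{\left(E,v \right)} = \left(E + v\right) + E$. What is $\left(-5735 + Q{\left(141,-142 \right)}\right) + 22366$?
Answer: $16771$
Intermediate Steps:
$Q{\left(E,v \right)} = v + 2 E$
$\left(-5735 + Q{\left(141,-142 \right)}\right) + 22366 = \left(-5735 + \left(-142 + 2 \cdot 141\right)\right) + 22366 = \left(-5735 + \left(-142 + 282\right)\right) + 22366 = \left(-5735 + 140\right) + 22366 = -5595 + 22366 = 16771$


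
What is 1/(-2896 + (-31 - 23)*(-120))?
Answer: 1/3584 ≈ 0.00027902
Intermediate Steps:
1/(-2896 + (-31 - 23)*(-120)) = 1/(-2896 - 54*(-120)) = 1/(-2896 + 6480) = 1/3584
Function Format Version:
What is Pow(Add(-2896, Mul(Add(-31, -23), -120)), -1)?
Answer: Rational(1, 3584) ≈ 0.00027902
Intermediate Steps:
Pow(Add(-2896, Mul(Add(-31, -23), -120)), -1) = Pow(Add(-2896, Mul(-54, -120)), -1) = Pow(Add(-2896, 6480), -1) = Pow(3584, -1) = Rational(1, 3584)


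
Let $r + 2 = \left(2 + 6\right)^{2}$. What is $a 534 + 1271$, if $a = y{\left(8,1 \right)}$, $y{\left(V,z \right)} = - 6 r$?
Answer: $-197377$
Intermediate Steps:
$r = 62$ ($r = -2 + \left(2 + 6\right)^{2} = -2 + 8^{2} = -2 + 64 = 62$)
$y{\left(V,z \right)} = -372$ ($y{\left(V,z \right)} = \left(-6\right) 62 = -372$)
$a = -372$
$a 534 + 1271 = \left(-372\right) 534 + 1271 = -198648 + 1271 = -197377$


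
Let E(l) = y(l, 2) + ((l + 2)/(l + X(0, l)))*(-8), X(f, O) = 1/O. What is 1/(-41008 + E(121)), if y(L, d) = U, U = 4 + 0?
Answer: -7321/300249816 ≈ -2.4383e-5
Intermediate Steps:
U = 4
y(L, d) = 4
E(l) = 4 - 8*(2 + l)/(l + 1/l) (E(l) = 4 + ((l + 2)/(l + 1/l))*(-8) = 4 + ((2 + l)/(l + 1/l))*(-8) = 4 - 8*(2 + l)/(l + 1/l))
1/(-41008 + E(121)) = 1/(-41008 + 4*(1 - 1*121*(4 + 121))/(1 + 121²)) = 1/(-41008 + 4*(1 - 1*121*125)/(1 + 14641)) = 1/(-41008 + 4*(1 - 15125)/14642) = 1/(-41008 + 4*(1/14642)*(-15124)) = 1/(-41008 - 30248/7321) = 1/(-300249816/7321) = -7321/300249816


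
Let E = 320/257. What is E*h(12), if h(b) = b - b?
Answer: 0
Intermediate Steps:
h(b) = 0
E = 320/257 (E = 320*(1/257) = 320/257 ≈ 1.2451)
E*h(12) = (320/257)*0 = 0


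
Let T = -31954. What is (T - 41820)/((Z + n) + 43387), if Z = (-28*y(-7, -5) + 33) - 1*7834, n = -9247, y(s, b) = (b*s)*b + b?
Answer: -73774/31379 ≈ -2.3511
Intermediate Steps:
y(s, b) = b + s*b² (y(s, b) = s*b² + b = b + s*b²)
Z = -2761 (Z = (-(-140)*(1 - 5*(-7)) + 33) - 1*7834 = (-(-140)*(1 + 35) + 33) - 7834 = (-(-140)*36 + 33) - 7834 = (-28*(-180) + 33) - 7834 = (5040 + 33) - 7834 = 5073 - 7834 = -2761)
(T - 41820)/((Z + n) + 43387) = (-31954 - 41820)/((-2761 - 9247) + 43387) = -73774/(-12008 + 43387) = -73774/31379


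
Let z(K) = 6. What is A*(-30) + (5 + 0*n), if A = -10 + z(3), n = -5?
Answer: 125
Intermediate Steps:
A = -4 (A = -10 + 6 = -4)
A*(-30) + (5 + 0*n) = -4*(-30) + (5 + 0*(-5)) = 120 + (5 + 0) = 120 + 5 = 125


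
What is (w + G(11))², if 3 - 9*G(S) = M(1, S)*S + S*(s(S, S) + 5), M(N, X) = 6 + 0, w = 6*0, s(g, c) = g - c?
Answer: 13924/81 ≈ 171.90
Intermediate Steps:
w = 0
M(N, X) = 6
G(S) = ⅓ - 11*S/9 (G(S) = ⅓ - (6*S + S*((S - S) + 5))/9 = ⅓ - (6*S + S*(0 + 5))/9 = ⅓ - (6*S + S*5)/9 = ⅓ - (6*S + 5*S)/9 = ⅓ - 11*S/9)
(w + G(11))² = (0 + (⅓ - 11/9*11))² = (0 + (⅓ - 121/9))² = (0 - 118/9)² = (-118/9)² = 13924/81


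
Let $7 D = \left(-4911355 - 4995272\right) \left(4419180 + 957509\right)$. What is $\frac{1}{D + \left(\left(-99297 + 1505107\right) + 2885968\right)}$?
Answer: $- \frac{7}{53264822375557} \approx -1.3142 \cdot 10^{-13}$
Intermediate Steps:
$D = - \frac{53264852418003}{7}$ ($D = \frac{\left(-4911355 - 4995272\right) \left(4419180 + 957509\right)}{7} = \frac{\left(-9906627\right) 5376689}{7} = \frac{1}{7} \left(-53264852418003\right) = - \frac{53264852418003}{7} \approx -7.6093 \cdot 10^{12}$)
$\frac{1}{D + \left(\left(-99297 + 1505107\right) + 2885968\right)} = \frac{1}{- \frac{53264852418003}{7} + \left(\left(-99297 + 1505107\right) + 2885968\right)} = \frac{1}{- \frac{53264852418003}{7} + \left(1405810 + 2885968\right)} = \frac{1}{- \frac{53264852418003}{7} + 4291778} = \frac{1}{- \frac{53264822375557}{7}} = - \frac{7}{53264822375557}$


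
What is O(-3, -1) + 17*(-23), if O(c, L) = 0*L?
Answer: -391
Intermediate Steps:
O(c, L) = 0
O(-3, -1) + 17*(-23) = 0 + 17*(-23) = 0 - 391 = -391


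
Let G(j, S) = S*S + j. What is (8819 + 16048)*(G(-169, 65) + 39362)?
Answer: 1079675406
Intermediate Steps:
G(j, S) = j + S² (G(j, S) = S² + j = j + S²)
(8819 + 16048)*(G(-169, 65) + 39362) = (8819 + 16048)*((-169 + 65²) + 39362) = 24867*((-169 + 4225) + 39362) = 24867*(4056 + 39362) = 24867*43418 = 1079675406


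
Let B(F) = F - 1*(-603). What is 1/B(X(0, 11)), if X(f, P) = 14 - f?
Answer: 1/617 ≈ 0.0016207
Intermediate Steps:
B(F) = 603 + F (B(F) = F + 603 = 603 + F)
1/B(X(0, 11)) = 1/(603 + (14 - 1*0)) = 1/(603 + (14 + 0)) = 1/(603 + 14) = 1/617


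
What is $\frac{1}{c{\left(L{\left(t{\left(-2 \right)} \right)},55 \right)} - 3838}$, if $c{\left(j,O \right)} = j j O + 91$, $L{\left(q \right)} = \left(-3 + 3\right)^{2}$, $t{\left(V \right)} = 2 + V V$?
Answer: $- \frac{1}{3747} \approx -0.00026688$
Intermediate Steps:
$t{\left(V \right)} = 2 + V^{2}$
$L{\left(q \right)} = 0$ ($L{\left(q \right)} = 0^{2} = 0$)
$c{\left(j,O \right)} = 91 + O j^{2}$ ($c{\left(j,O \right)} = j^{2} O + 91 = O j^{2} + 91 = 91 + O j^{2}$)
$\frac{1}{c{\left(L{\left(t{\left(-2 \right)} \right)},55 \right)} - 3838} = \frac{1}{\left(91 + 55 \cdot 0^{2}\right) - 3838} = \frac{1}{\left(91 + 55 \cdot 0\right) - 3838} = \frac{1}{\left(91 + 0\right) - 3838} = \frac{1}{91 - 3838} = \frac{1}{-3747} = - \frac{1}{3747}$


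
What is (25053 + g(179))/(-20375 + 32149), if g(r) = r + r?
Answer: 25411/11774 ≈ 2.1582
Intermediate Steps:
g(r) = 2*r
(25053 + g(179))/(-20375 + 32149) = (25053 + 2*179)/(-20375 + 32149) = (25053 + 358)/11774 = 25411*(1/11774) = 25411/11774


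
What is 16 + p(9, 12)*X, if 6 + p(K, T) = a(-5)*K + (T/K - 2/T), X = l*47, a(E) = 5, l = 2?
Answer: 11375/3 ≈ 3791.7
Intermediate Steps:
X = 94 (X = 2*47 = 94)
p(K, T) = -6 - 2/T + 5*K + T/K (p(K, T) = -6 + (5*K + (T/K - 2/T)) = -6 + (5*K + (-2/T + T/K)) = -6 + (-2/T + 5*K + T/K) = -6 - 2/T + 5*K + T/K)
16 + p(9, 12)*X = 16 + (-6 - 2/12 + 5*9 + 12/9)*94 = 16 + (-6 - 2*1/12 + 45 + 12*(⅑))*94 = 16 + (-6 - ⅙ + 45 + 4/3)*94 = 16 + (241/6)*94 = 16 + 11327/3 = 11375/3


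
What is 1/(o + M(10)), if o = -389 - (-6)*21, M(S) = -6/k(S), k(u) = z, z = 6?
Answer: -1/264 ≈ -0.0037879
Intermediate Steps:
k(u) = 6
M(S) = -1 (M(S) = -6/6 = -6*⅙ = -1)
o = -263 (o = -389 - 1*(-126) = -389 + 126 = -263)
1/(o + M(10)) = 1/(-263 - 1) = 1/(-264) = -1/264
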